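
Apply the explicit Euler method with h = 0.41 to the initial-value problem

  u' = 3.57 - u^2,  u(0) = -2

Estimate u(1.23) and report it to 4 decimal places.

Euler: u_{n+1} = u_n + h·f(t_n, u_n).
t=0.000000, u=-2.000000: f=-0.430000 → u ← -2.000000 + 0.41·(-0.430000) = -2.176300
t=0.410000, u=-2.176300: f=-1.166282 → u ← -2.176300 + 0.41·(-1.166282) = -2.654475
t=0.820000, u=-2.654475: f=-3.476240 → u ← -2.654475 + 0.41·(-3.476240) = -4.079734
u(1.23) ≈ -4.0797

-4.0797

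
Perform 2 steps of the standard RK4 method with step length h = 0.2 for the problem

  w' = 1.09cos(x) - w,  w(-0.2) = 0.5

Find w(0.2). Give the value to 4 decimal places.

RK4: k1 = f(x_n, w_n); k2 = f(x_n + h/2, w_n + (h/2)·k1); k3 = f(x_n + h/2, w_n + (h/2)·k2); k4 = f(x_n + h, w_n + h·k3); w_{n+1} = w_n + (h/6)·(k1 + 2k2 + 2k3 + k4).
x=-0.200000, w=0.500000:
  k1 = f(-0.200000, 0.500000) = 0.568273
  k2 = f(-0.100000, 0.556827) = 0.527727
  k3 = f(-0.100000, 0.552773) = 0.531782
  k4 = f(0.000000, 0.606356) = 0.483644
  w ← 0.500000 + (0.2/6)·(k1 + 2k2 + 2k3 + k4) = 0.605698
x=0.000000, w=0.605698:
  k1 = f(0.000000, 0.605698) = 0.484302
  k2 = f(0.100000, 0.654128) = 0.430427
  k3 = f(0.100000, 0.648740) = 0.435814
  k4 = f(0.200000, 0.692861) = 0.375412
  w ← 0.605698 + (0.2/6)·(k1 + 2k2 + 2k3 + k4) = 0.692104
w(0.2) ≈ 0.6921

0.6921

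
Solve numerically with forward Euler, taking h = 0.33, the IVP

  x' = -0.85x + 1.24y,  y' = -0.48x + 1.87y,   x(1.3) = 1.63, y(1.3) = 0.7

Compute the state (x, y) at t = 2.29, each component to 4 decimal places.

Euler on (x,y): x_{n+1} = x_n + h·x', y_{n+1} = y_n + h·y'.
1.300000: (1.630000, 0.700000); f=(-0.517500, 0.526600) → (1.459225, 0.873778)
1.630000: (1.459225, 0.873778); f=(-0.156857, 0.933537) → (1.407462, 1.181845)
1.960000: (1.407462, 1.181845); f=(0.269145, 1.534469) → (1.496280, 1.688220)
(x(2.29), y(2.29)) ≈ (1.4963, 1.6882)

1.4963, 1.6882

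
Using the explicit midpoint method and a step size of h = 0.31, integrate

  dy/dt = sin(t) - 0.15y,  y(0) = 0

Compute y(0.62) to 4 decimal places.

Midpoint: k1 = f(t_n, y_n); k2 = f(t_n + h/2, y_n + (h/2)·k1); y_{n+1} = y_n + h·k2.
t=0.000000, y=0.000000:
  k1 = f(0.000000, 0.000000) = 0.000000
  k2 = f(0.155000, 0.000000) = 0.154380
  y ← 0.000000 + 0.31·0.154380 = 0.047858
t=0.310000, y=0.047858:
  k1 = f(0.310000, 0.047858) = 0.297880
  k2 = f(0.465000, 0.094029) = 0.434318
  y ← 0.047858 + 0.31·0.434318 = 0.182497
y(0.62) ≈ 0.1825

0.1825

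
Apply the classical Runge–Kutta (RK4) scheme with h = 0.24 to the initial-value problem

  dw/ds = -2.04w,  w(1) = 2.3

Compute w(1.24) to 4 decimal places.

1.4101

RK4: k1 = f(s_n, w_n); k2 = f(s_n + h/2, w_n + (h/2)·k1); k3 = f(s_n + h/2, w_n + (h/2)·k2); k4 = f(s_n + h, w_n + h·k3); w_{n+1} = w_n + (h/6)·(k1 + 2k2 + 2k3 + k4).
s=1.000000, w=2.300000:
  k1 = f(1.000000, 2.300000) = -4.692000
  k2 = f(1.120000, 1.736960) = -3.543398
  k3 = f(1.120000, 1.874792) = -3.824576
  k4 = f(1.240000, 1.382102) = -2.819488
  w ← 2.300000 + (0.24/6)·(k1 + 2k2 + 2k3 + k4) = 1.410103
w(1.24) ≈ 1.4101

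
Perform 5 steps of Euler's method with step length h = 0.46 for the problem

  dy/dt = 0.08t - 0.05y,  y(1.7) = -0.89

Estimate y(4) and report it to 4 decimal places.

-0.3281

Euler: y_{n+1} = y_n + h·f(t_n, y_n).
t=1.700000, y=-0.890000: f=0.180500 → y ← -0.890000 + 0.46·0.180500 = -0.806970
t=2.160000, y=-0.806970: f=0.213149 → y ← -0.806970 + 0.46·0.213149 = -0.708922
t=2.620000, y=-0.708922: f=0.245046 → y ← -0.708922 + 0.46·0.245046 = -0.596200
t=3.080000, y=-0.596200: f=0.276210 → y ← -0.596200 + 0.46·0.276210 = -0.469144
t=3.540000, y=-0.469144: f=0.306657 → y ← -0.469144 + 0.46·0.306657 = -0.328082
y(4) ≈ -0.3281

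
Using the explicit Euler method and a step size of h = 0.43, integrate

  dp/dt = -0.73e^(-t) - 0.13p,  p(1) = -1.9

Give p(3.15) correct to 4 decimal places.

-1.6743

Euler: p_{n+1} = p_n + h·f(t_n, p_n).
t=1.000000, p=-1.900000: f=-0.021552 → p ← -1.900000 + 0.43·(-0.021552) = -1.909267
t=1.430000, p=-1.909267: f=0.073509 → p ← -1.909267 + 0.43·0.073509 = -1.877658
t=1.860000, p=-1.877658: f=0.130455 → p ← -1.877658 + 0.43·0.130455 = -1.821563
t=2.290000, p=-1.821563: f=0.162879 → p ← -1.821563 + 0.43·0.162879 = -1.751525
t=2.720000, p=-1.751525: f=0.179610 → p ← -1.751525 + 0.43·0.179610 = -1.674293
p(3.15) ≈ -1.6743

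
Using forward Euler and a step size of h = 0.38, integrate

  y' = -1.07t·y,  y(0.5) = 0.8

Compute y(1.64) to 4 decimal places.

Euler: y_{n+1} = y_n + h·f(t_n, y_n).
t=0.500000, y=0.800000: f=-0.428000 → y ← 0.800000 + 0.38·(-0.428000) = 0.637360
t=0.880000, y=0.637360: f=-0.600138 → y ← 0.637360 + 0.38·(-0.600138) = 0.409307
t=1.260000, y=0.409307: f=-0.551828 → y ← 0.409307 + 0.38·(-0.551828) = 0.199613
y(1.64) ≈ 0.1996

0.1996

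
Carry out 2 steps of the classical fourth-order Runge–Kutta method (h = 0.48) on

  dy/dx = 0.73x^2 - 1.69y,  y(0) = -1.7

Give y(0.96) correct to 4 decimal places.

RK4: k1 = f(x_n, y_n); k2 = f(x_n + h/2, y_n + (h/2)·k1); k3 = f(x_n + h/2, y_n + (h/2)·k2); k4 = f(x_n + h, y_n + h·k3); y_{n+1} = y_n + (h/6)·(k1 + 2k2 + 2k3 + k4).
x=0.000000, y=-1.700000:
  k1 = f(0.000000, -1.700000) = 2.873000
  k2 = f(0.240000, -1.010480) = 1.749759
  k3 = f(0.240000, -1.280058) = 2.205346
  k4 = f(0.480000, -0.641434) = 1.252216
  y ← -1.700000 + (0.48/6)·(k1 + 2k2 + 2k3 + k4) = -0.737166
x=0.480000, y=-0.737166:
  k1 = f(0.480000, -0.737166) = 1.414002
  k2 = f(0.720000, -0.397805) = 1.050723
  k3 = f(0.720000, -0.484992) = 1.198069
  k4 = f(0.960000, -0.162093) = 0.946705
  y ← -0.737166 + (0.48/6)·(k1 + 2k2 + 2k3 + k4) = -0.188503
y(0.96) ≈ -0.1885

-0.1885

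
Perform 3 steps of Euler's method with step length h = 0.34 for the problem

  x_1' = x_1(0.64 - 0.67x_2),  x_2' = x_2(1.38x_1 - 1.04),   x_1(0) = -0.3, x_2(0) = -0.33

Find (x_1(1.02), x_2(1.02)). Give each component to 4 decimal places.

Euler on (x_1,x_2): x_1_{n+1} = x_1_n + h·x_1', x_2_{n+1} = x_2_n + h·x_2'.
0.000000: (-0.300000, -0.330000); f=(-0.258330, 0.479820) → (-0.387832, -0.166861)
0.340000: (-0.387832, -0.166861); f=(-0.291571, 0.262841) → (-0.486966, -0.077495)
0.680000: (-0.486966, -0.077495); f=(-0.336943, 0.132673) → (-0.601527, -0.032386)
(x_1(1.02), x_2(1.02)) ≈ (-0.6015, -0.0324)

-0.6015, -0.0324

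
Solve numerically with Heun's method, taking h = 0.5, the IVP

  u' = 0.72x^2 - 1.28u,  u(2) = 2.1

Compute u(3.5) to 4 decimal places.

Heun: k1 = f(x_n, u_n); k2 = f(x_n + h, u_n + h·k1); u_{n+1} = u_n + (h/2)·(k1 + k2).
x=2.000000, u=2.100000:
  k1 = f(2.000000, 2.100000) = 0.192000
  k2 = f(2.500000, 2.196000) = 1.689120
  u ← 2.100000 + (0.5/2)·(0.192000 + 1.689120) = 2.570280
x=2.500000, u=2.570280:
  k1 = f(2.500000, 2.570280) = 1.210042
  k2 = f(3.000000, 3.175301) = 2.415615
  u ← 2.570280 + (0.5/2)·(1.210042 + 2.415615) = 3.476694
x=3.000000, u=3.476694:
  k1 = f(3.000000, 3.476694) = 2.029831
  k2 = f(3.500000, 4.491610) = 3.070739
  u ← 3.476694 + (0.5/2)·(2.029831 + 3.070739) = 4.751837
u(3.5) ≈ 4.7518

4.7518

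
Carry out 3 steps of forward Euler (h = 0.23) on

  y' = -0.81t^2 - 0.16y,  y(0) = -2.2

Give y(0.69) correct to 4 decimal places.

-2.0149

Euler: y_{n+1} = y_n + h·f(t_n, y_n).
t=0.000000, y=-2.200000: f=0.352000 → y ← -2.200000 + 0.23·0.352000 = -2.119040
t=0.230000, y=-2.119040: f=0.296197 → y ← -2.119040 + 0.23·0.296197 = -2.050915
t=0.460000, y=-2.050915: f=0.156750 → y ← -2.050915 + 0.23·0.156750 = -2.014862
y(0.69) ≈ -2.0149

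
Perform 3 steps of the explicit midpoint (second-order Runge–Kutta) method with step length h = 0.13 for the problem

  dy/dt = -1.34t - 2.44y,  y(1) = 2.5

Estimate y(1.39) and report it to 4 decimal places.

Midpoint: k1 = f(t_n, y_n); k2 = f(t_n + h/2, y_n + (h/2)·k1); y_{n+1} = y_n + h·k2.
t=1.000000, y=2.500000:
  k1 = f(1.000000, 2.500000) = -7.440000
  k2 = f(1.065000, 2.016400) = -6.347116
  y ← 2.500000 + 0.13·(-6.347116) = 1.674875
t=1.130000, y=1.674875:
  k1 = f(1.130000, 1.674875) = -5.600895
  k2 = f(1.195000, 1.310817) = -4.799693
  y ← 1.674875 + 0.13·(-4.799693) = 1.050915
t=1.260000, y=1.050915:
  k1 = f(1.260000, 1.050915) = -4.252632
  k2 = f(1.325000, 0.774494) = -3.665265
  y ← 1.050915 + 0.13·(-3.665265) = 0.574430
y(1.39) ≈ 0.5744

0.5744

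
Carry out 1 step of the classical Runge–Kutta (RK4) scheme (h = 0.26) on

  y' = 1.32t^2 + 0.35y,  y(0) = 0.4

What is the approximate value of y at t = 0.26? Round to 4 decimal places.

0.4460

RK4: k1 = f(t_n, y_n); k2 = f(t_n + h/2, y_n + (h/2)·k1); k3 = f(t_n + h/2, y_n + (h/2)·k2); k4 = f(t_n + h, y_n + h·k3); y_{n+1} = y_n + (h/6)·(k1 + 2k2 + 2k3 + k4).
t=0.000000, y=0.400000:
  k1 = f(0.000000, 0.400000) = 0.140000
  k2 = f(0.130000, 0.418200) = 0.168678
  k3 = f(0.130000, 0.421928) = 0.169983
  k4 = f(0.260000, 0.444196) = 0.244700
  y ← 0.400000 + (0.26/6)·(k1 + 2k2 + 2k3 + k4) = 0.446021
y(0.26) ≈ 0.4460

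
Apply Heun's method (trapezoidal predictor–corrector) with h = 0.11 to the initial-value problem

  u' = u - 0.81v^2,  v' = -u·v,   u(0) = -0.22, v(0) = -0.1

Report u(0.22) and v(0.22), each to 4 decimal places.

Heun on (u,v): k1 = f(s_n, state_n); k2 = f(s_n + h, state_n + h·k1); state_{n+1} = state_n + (h/2)·(k1 + k2).
0.000000: (-0.220000, -0.100000)
  k1 = (-0.228100, -0.022000)
  predictor → (-0.245091, -0.102420)
  k2 = (-0.253588, -0.025102)
  → (-0.246493, -0.102591)
0.110000: (-0.246493, -0.102591)
  k1 = (-0.255018, -0.025288)
  predictor → (-0.274545, -0.105372)
  k2 = (-0.283538, -0.028929)
  → (-0.276113, -0.105573)
(u(0.22), v(0.22)) ≈ (-0.2761, -0.1056)

-0.2761, -0.1056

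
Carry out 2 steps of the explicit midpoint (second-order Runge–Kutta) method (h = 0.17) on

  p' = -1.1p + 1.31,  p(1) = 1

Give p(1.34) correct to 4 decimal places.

Midpoint: k1 = f(t_n, p_n); k2 = f(t_n + h/2, p_n + (h/2)·k1); p_{n+1} = p_n + h·k2.
t=1.000000, p=1.000000:
  k1 = f(1.000000, 1.000000) = 0.210000
  k2 = f(1.085000, 1.017850) = 0.190365
  p ← 1.000000 + 0.17·0.190365 = 1.032362
t=1.170000, p=1.032362:
  k1 = f(1.170000, 1.032362) = 0.174402
  k2 = f(1.255000, 1.047186) = 0.158095
  p ← 1.032362 + 0.17·0.158095 = 1.059238
p(1.34) ≈ 1.0592

1.0592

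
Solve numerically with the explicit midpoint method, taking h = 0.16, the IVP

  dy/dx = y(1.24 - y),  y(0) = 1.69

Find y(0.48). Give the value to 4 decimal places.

1.4565

Midpoint: k1 = f(x_n, y_n); k2 = f(x_n + h/2, y_n + (h/2)·k1); y_{n+1} = y_n + h·k2.
x=0.000000, y=1.690000:
  k1 = f(0.000000, 1.690000) = -0.760500
  k2 = f(0.080000, 1.629160) = -0.634004
  y ← 1.690000 + 0.16·(-0.634004) = 1.588559
x=0.160000, y=1.588559:
  k1 = f(0.160000, 1.588559) = -0.553707
  k2 = f(0.240000, 1.544263) = -0.469862
  y ← 1.588559 + 0.16·(-0.469862) = 1.513382
x=0.320000, y=1.513382:
  k1 = f(0.320000, 1.513382) = -0.413731
  k2 = f(0.400000, 1.480283) = -0.355687
  y ← 1.513382 + 0.16·(-0.355687) = 1.456472
y(0.48) ≈ 1.4565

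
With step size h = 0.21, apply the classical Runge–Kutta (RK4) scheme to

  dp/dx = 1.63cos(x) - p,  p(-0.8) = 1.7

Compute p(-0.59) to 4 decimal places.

1.6154

RK4: k1 = f(x_n, p_n); k2 = f(x_n + h/2, p_n + (h/2)·k1); k3 = f(x_n + h/2, p_n + (h/2)·k2); k4 = f(x_n + h, p_n + h·k3); p_{n+1} = p_n + (h/6)·(k1 + 2k2 + 2k3 + k4).
x=-0.800000, p=1.700000:
  k1 = f(-0.800000, 1.700000) = -0.564368
  k2 = f(-0.695000, 1.640741) = -0.388814
  k3 = f(-0.695000, 1.659175) = -0.407247
  k4 = f(-0.590000, 1.614478) = -0.260045
  p ← 1.700000 + (0.21/6)·(k1 + 2k2 + 2k3 + k4) = 1.615421
p(-0.59) ≈ 1.6154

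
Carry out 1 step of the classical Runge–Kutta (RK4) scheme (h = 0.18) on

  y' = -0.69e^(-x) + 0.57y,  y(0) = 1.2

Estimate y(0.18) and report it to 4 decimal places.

RK4: k1 = f(x_n, y_n); k2 = f(x_n + h/2, y_n + (h/2)·k1); k3 = f(x_n + h/2, y_n + (h/2)·k2); k4 = f(x_n + h, y_n + h·k3); y_{n+1} = y_n + (h/6)·(k1 + 2k2 + 2k3 + k4).
x=0.000000, y=1.200000:
  k1 = f(0.000000, 1.200000) = -0.006000
  k2 = f(0.090000, 1.199460) = 0.053080
  k3 = f(0.090000, 1.204777) = 0.056110
  k4 = f(0.180000, 1.210100) = 0.113420
  y ← 1.200000 + (0.18/6)·(k1 + 2k2 + 2k3 + k4) = 1.209774
y(0.18) ≈ 1.2098

1.2098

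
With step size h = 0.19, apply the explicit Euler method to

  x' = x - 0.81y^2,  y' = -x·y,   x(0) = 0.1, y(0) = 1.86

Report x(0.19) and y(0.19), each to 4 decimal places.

-0.4134, 1.8247

Euler on (x,y): x_{n+1} = x_n + h·x', y_{n+1} = y_n + h·y'.
0.000000: (0.100000, 1.860000); f=(-2.702276, -0.186000) → (-0.413432, 1.824660)
(x(0.19), y(0.19)) ≈ (-0.4134, 1.8247)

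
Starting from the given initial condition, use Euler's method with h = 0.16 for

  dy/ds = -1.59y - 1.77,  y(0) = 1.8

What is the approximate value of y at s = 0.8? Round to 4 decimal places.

Euler: y_{n+1} = y_n + h·f(s_n, y_n).
s=0.000000, y=1.800000: f=-4.632000 → y ← 1.800000 + 0.16·(-4.632000) = 1.058880
s=0.160000, y=1.058880: f=-3.453619 → y ← 1.058880 + 0.16·(-3.453619) = 0.506301
s=0.320000, y=0.506301: f=-2.575018 → y ← 0.506301 + 0.16·(-2.575018) = 0.094298
s=0.480000, y=0.094298: f=-1.919934 → y ← 0.094298 + 0.16·(-1.919934) = -0.212891
s=0.640000, y=-0.212891: f=-1.431503 → y ← -0.212891 + 0.16·(-1.431503) = -0.441932
y(0.8) ≈ -0.4419

-0.4419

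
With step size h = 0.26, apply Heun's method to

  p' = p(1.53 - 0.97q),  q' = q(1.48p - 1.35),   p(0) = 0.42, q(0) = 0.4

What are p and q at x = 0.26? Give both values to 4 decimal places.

0.5684, 0.3392

Heun on (p,q): k1 = f(x_n, state_n); k2 = f(x_n + h, state_n + h·k1); state_{n+1} = state_n + (h/2)·(k1 + k2).
0.000000: (0.420000, 0.400000)
  k1 = (0.479640, -0.291360)
  predictor → (0.544706, 0.324246)
  k2 = (0.662080, -0.176336)
  → (0.568424, 0.339199)
(p(0.26), q(0.26)) ≈ (0.5684, 0.3392)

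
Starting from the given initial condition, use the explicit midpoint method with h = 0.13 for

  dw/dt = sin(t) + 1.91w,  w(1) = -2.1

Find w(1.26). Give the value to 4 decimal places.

-3.1376

Midpoint: k1 = f(t_n, w_n); k2 = f(t_n + h/2, w_n + (h/2)·k1); w_{n+1} = w_n + h·k2.
t=1.000000, w=-2.100000:
  k1 = f(1.000000, -2.100000) = -3.169529
  k2 = f(1.065000, -2.306019) = -3.529708
  w ← -2.100000 + 0.13·(-3.529708) = -2.558862
t=1.130000, w=-2.558862:
  k1 = f(1.130000, -2.558862) = -3.983014
  k2 = f(1.195000, -2.817758) = -4.451702
  w ← -2.558862 + 0.13·(-4.451702) = -3.137583
w(1.26) ≈ -3.1376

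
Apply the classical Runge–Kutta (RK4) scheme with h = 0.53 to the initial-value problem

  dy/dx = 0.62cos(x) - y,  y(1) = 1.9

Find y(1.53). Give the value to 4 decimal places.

1.1889

RK4: k1 = f(x_n, y_n); k2 = f(x_n + h/2, y_n + (h/2)·k1); k3 = f(x_n + h/2, y_n + (h/2)·k2); k4 = f(x_n + h, y_n + h·k3); y_{n+1} = y_n + (h/6)·(k1 + 2k2 + 2k3 + k4).
x=1.000000, y=1.900000:
  k1 = f(1.000000, 1.900000) = -1.565013
  k2 = f(1.265000, 1.485272) = -1.298619
  k3 = f(1.265000, 1.555866) = -1.369213
  k4 = f(1.530000, 1.174317) = -1.149030
  y ← 1.900000 + (0.53/6)·(k1 + 2k2 + 2k3 + k4) = 1.188943
y(1.53) ≈ 1.1889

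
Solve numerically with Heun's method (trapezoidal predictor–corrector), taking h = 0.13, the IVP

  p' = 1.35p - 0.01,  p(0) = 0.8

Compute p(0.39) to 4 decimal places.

Heun: k1 = f(t_n, p_n); k2 = f(t_n + h, p_n + h·k1); p_{n+1} = p_n + (h/2)·(k1 + k2).
t=0.000000, p=0.800000:
  k1 = f(0.000000, 0.800000) = 1.070000
  k2 = f(0.130000, 0.939100) = 1.257785
  p ← 0.800000 + (0.13/2)·(1.070000 + 1.257785) = 0.951306
t=0.130000, p=0.951306:
  k1 = f(0.130000, 0.951306) = 1.274263
  k2 = f(0.260000, 1.116960) = 1.497896
  p ← 0.951306 + (0.13/2)·(1.274263 + 1.497896) = 1.131496
t=0.260000, p=1.131496:
  k1 = f(0.260000, 1.131496) = 1.517520
  k2 = f(0.390000, 1.328774) = 1.783845
  p ← 1.131496 + (0.13/2)·(1.517520 + 1.783845) = 1.346085
p(0.39) ≈ 1.3461

1.3461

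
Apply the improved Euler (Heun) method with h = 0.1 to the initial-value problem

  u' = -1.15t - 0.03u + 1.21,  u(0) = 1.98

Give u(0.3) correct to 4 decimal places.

2.2720

Heun: k1 = f(t_n, u_n); k2 = f(t_n + h, u_n + h·k1); u_{n+1} = u_n + (h/2)·(k1 + k2).
t=0.000000, u=1.980000:
  k1 = f(0.000000, 1.980000) = 1.150600
  k2 = f(0.100000, 2.095060) = 1.032148
  u ← 1.980000 + (0.1/2)·(1.150600 + 1.032148) = 2.089137
t=0.100000, u=2.089137:
  k1 = f(0.100000, 2.089137) = 1.032326
  k2 = f(0.200000, 2.192370) = 0.914229
  u ← 2.089137 + (0.1/2)·(1.032326 + 0.914229) = 2.186465
t=0.200000, u=2.186465:
  k1 = f(0.200000, 2.186465) = 0.914406
  k2 = f(0.300000, 2.277906) = 0.796663
  u ← 2.186465 + (0.1/2)·(0.914406 + 0.796663) = 2.272019
u(0.3) ≈ 2.2720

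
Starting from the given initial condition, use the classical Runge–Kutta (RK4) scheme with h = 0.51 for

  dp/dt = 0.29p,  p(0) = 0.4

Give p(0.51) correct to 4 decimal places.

0.4638

RK4: k1 = f(t_n, p_n); k2 = f(t_n + h/2, p_n + (h/2)·k1); k3 = f(t_n + h/2, p_n + (h/2)·k2); k4 = f(t_n + h, p_n + h·k3); p_{n+1} = p_n + (h/6)·(k1 + 2k2 + 2k3 + k4).
t=0.000000, p=0.400000:
  k1 = f(0.000000, 0.400000) = 0.116000
  k2 = f(0.255000, 0.429580) = 0.124578
  k3 = f(0.255000, 0.431767) = 0.125213
  k4 = f(0.510000, 0.463858) = 0.134519
  p ← 0.400000 + (0.51/6)·(k1 + 2k2 + 2k3 + k4) = 0.463759
p(0.51) ≈ 0.4638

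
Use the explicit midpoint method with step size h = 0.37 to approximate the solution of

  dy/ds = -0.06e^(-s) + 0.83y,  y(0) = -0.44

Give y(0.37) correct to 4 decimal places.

Midpoint: k1 = f(s_n, y_n); k2 = f(s_n + h/2, y_n + (h/2)·k1); y_{n+1} = y_n + h·k2.
s=0.000000, y=-0.440000:
  k1 = f(0.000000, -0.440000) = -0.425200
  k2 = f(0.185000, -0.518662) = -0.480356
  y ← -0.440000 + 0.37·(-0.480356) = -0.617732
y(0.37) ≈ -0.6177

-0.6177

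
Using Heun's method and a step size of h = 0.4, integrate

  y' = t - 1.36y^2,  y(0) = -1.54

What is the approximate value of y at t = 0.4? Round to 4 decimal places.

Heun: k1 = f(t_n, y_n); k2 = f(t_n + h, y_n + h·k1); y_{n+1} = y_n + (h/2)·(k1 + k2).
t=0.000000, y=-1.540000:
  k1 = f(0.000000, -1.540000) = -3.225376
  k2 = f(0.400000, -2.830150) = -10.493262
  y ← -1.540000 + (0.4/2)·(-3.225376 + (-10.493262)) = -4.283728
y(0.4) ≈ -4.2837

-4.2837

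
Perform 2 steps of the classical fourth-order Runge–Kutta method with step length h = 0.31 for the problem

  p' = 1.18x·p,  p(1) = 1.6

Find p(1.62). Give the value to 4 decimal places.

RK4: k1 = f(x_n, p_n); k2 = f(x_n + h/2, p_n + (h/2)·k1); k3 = f(x_n + h/2, p_n + (h/2)·k2); k4 = f(x_n + h, p_n + h·k3); p_{n+1} = p_n + (h/6)·(k1 + 2k2 + 2k3 + k4).
x=1.000000, p=1.600000:
  k1 = f(1.000000, 1.600000) = 1.888000
  k2 = f(1.155000, 1.892640) = 2.579479
  k3 = f(1.155000, 1.999819) = 2.725554
  k4 = f(1.310000, 2.444922) = 3.779360
  p ← 1.600000 + (0.31/6)·(k1 + 2k2 + 2k3 + k4) = 2.441000
x=1.310000, p=2.441000:
  k1 = f(1.310000, 2.441000) = 3.773298
  k2 = f(1.465000, 3.025862) = 5.230807
  k3 = f(1.465000, 3.251775) = 5.621344
  k4 = f(1.620000, 4.183617) = 7.997402
  p ← 2.441000 + (0.31/6)·(k1 + 2k2 + 2k3 + k4) = 4.170542
p(1.62) ≈ 4.1705

4.1705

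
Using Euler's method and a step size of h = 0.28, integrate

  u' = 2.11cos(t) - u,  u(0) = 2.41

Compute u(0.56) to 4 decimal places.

Euler: u_{n+1} = u_n + h·f(t_n, u_n).
t=0.000000, u=2.410000: f=-0.300000 → u ← 2.410000 + 0.28·(-0.300000) = 2.326000
t=0.280000, u=2.326000: f=-0.298173 → u ← 2.326000 + 0.28·(-0.298173) = 2.242512
u(0.56) ≈ 2.2425

2.2425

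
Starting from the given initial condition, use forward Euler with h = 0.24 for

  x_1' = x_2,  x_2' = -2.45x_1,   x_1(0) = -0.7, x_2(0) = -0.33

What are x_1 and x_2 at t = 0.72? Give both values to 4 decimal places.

-0.6301, 0.9864

Euler on (x_1,x_2): x_1_{n+1} = x_1_n + h·x_1', x_2_{n+1} = x_2_n + h·x_2'.
0.000000: (-0.700000, -0.330000); f=(-0.330000, 1.715000) → (-0.779200, 0.081600)
0.240000: (-0.779200, 0.081600); f=(0.081600, 1.909040) → (-0.759616, 0.539770)
0.480000: (-0.759616, 0.539770); f=(0.539770, 1.861059) → (-0.630071, 0.986424)
(x_1(0.72), x_2(0.72)) ≈ (-0.6301, 0.9864)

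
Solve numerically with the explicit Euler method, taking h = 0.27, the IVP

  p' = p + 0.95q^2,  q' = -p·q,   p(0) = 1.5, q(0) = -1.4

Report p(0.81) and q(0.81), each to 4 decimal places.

4.1313, -0.0368

Euler on (p,q): p_{n+1} = p_n + h·p', q_{n+1} = q_n + h·q'.
0.000000: (1.500000, -1.400000); f=(3.362000, 2.100000) → (2.407740, -0.833000)
0.270000: (2.407740, -0.833000); f=(3.066935, 2.005647) → (3.235812, -0.291475)
0.540000: (3.235812, -0.291475); f=(3.316522, 0.943159) → (4.131273, -0.036822)
(p(0.81), q(0.81)) ≈ (4.1313, -0.0368)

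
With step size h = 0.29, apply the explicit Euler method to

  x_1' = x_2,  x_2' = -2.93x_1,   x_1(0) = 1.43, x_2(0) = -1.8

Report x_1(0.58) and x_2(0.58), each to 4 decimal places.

Euler on (x_1,x_2): x_1_{n+1} = x_1_n + h·x_1', x_2_{n+1} = x_2_n + h·x_2'.
0.000000: (1.430000, -1.800000); f=(-1.800000, -4.189900) → (0.908000, -3.015071)
0.290000: (0.908000, -3.015071); f=(-3.015071, -2.660440) → (0.033629, -3.786599)
(x_1(0.58), x_2(0.58)) ≈ (0.0336, -3.7866)

0.0336, -3.7866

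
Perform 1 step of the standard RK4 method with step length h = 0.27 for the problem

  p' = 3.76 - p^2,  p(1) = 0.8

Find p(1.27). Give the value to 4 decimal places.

RK4: k1 = f(t_n, p_n); k2 = f(t_n + h/2, p_n + (h/2)·k1); k3 = f(t_n + h/2, p_n + (h/2)·k2); k4 = f(t_n + h, p_n + h·k3); p_{n+1} = p_n + (h/6)·(k1 + 2k2 + 2k3 + k4).
t=1.000000, p=0.800000:
  k1 = f(1.000000, 0.800000) = 3.120000
  k2 = f(1.135000, 1.221200) = 2.268671
  k3 = f(1.135000, 1.106271) = 2.536166
  k4 = f(1.270000, 1.484765) = 1.555474
  p ← 0.800000 + (0.27/6)·(k1 + 2k2 + 2k3 + k4) = 1.442832
p(1.27) ≈ 1.4428

1.4428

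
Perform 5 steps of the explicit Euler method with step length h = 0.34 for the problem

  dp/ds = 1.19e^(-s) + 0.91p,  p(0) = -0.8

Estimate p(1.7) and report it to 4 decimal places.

Euler: p_{n+1} = p_n + h·f(s_n, p_n).
s=0.000000, p=-0.800000: f=0.462000 → p ← -0.800000 + 0.34·0.462000 = -0.642920
s=0.340000, p=-0.642920: f=0.261949 → p ← -0.642920 + 0.34·0.261949 = -0.553857
s=0.680000, p=-0.553857: f=0.098864 → p ← -0.553857 + 0.34·0.098864 = -0.520243
s=1.020000, p=-0.520243: f=-0.044313 → p ← -0.520243 + 0.34·(-0.044313) = -0.535310
s=1.360000, p=-0.535310: f=-0.181706 → p ← -0.535310 + 0.34·(-0.181706) = -0.597090
p(1.7) ≈ -0.5971

-0.5971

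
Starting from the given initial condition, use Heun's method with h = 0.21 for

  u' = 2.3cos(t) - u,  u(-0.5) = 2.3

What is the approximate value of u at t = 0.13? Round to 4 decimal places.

2.2682

Heun: k1 = f(t_n, u_n); k2 = f(t_n + h, u_n + h·k1); u_{n+1} = u_n + (h/2)·(k1 + k2).
t=-0.500000, u=2.300000:
  k1 = f(-0.500000, 2.300000) = -0.281560
  k2 = f(-0.290000, 2.240872) = -0.036911
  u ← 2.300000 + (0.21/2)·(-0.281560 + (-0.036911)) = 2.266560
t=-0.290000, u=2.266560:
  k1 = f(-0.290000, 2.266560) = -0.062600
  k2 = f(-0.080000, 2.253415) = 0.039229
  u ← 2.266560 + (0.21/2)·(-0.062600 + 0.039229) = 2.264107
t=-0.080000, u=2.264107:
  k1 = f(-0.080000, 2.264107) = 0.028537
  k2 = f(0.130000, 2.270099) = 0.010493
  u ← 2.264107 + (0.21/2)·(0.028537 + 0.010493) = 2.268205
u(0.13) ≈ 2.2682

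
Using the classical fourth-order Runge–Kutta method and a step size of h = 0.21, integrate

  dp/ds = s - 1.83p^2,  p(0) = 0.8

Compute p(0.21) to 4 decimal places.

RK4: k1 = f(s_n, p_n); k2 = f(s_n + h/2, p_n + (h/2)·k1); k3 = f(s_n + h/2, p_n + (h/2)·k2); k4 = f(s_n + h, p_n + h·k3); p_{n+1} = p_n + (h/6)·(k1 + 2k2 + 2k3 + k4).
s=0.000000, p=0.800000:
  k1 = f(0.000000, 0.800000) = -1.171200
  k2 = f(0.105000, 0.677024) = -0.733802
  k3 = f(0.105000, 0.722951) = -0.851464
  k4 = f(0.210000, 0.621193) = -0.496161
  p ← 0.800000 + (0.21/6)·(k1 + 2k2 + 2k3 + k4) = 0.630674
p(0.21) ≈ 0.6307

0.6307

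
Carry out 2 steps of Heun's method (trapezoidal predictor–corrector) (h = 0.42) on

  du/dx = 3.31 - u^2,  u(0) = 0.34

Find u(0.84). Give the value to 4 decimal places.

Heun: k1 = f(x_n, u_n); k2 = f(x_n + h, u_n + h·k1); u_{n+1} = u_n + (h/2)·(k1 + k2).
x=0.000000, u=0.340000:
  k1 = f(0.000000, 0.340000) = 3.194400
  k2 = f(0.420000, 1.681648) = 0.482060
  u ← 0.340000 + (0.42/2)·(3.194400 + 0.482060) = 1.112057
x=0.420000, u=1.112057:
  k1 = f(0.420000, 1.112057) = 2.073330
  k2 = f(0.840000, 1.982855) = -0.621715
  u ← 1.112057 + (0.42/2)·(2.073330 + (-0.621715)) = 1.416896
u(0.84) ≈ 1.4169

1.4169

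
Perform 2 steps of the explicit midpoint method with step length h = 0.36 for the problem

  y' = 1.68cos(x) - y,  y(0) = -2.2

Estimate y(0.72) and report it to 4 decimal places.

Midpoint: k1 = f(x_n, y_n); k2 = f(x_n + h/2, y_n + (h/2)·k1); y_{n+1} = y_n + h·k2.
x=0.000000, y=-2.200000:
  k1 = f(0.000000, -2.200000) = 3.880000
  k2 = f(0.180000, -1.501600) = 3.154457
  y ← -2.200000 + 0.36·3.154457 = -1.064395
x=0.360000, y=-1.064395:
  k1 = f(0.360000, -1.064395) = 2.636702
  k2 = f(0.540000, -0.589789) = 2.030740
  y ← -1.064395 + 0.36·2.030740 = -0.333329
y(0.72) ≈ -0.3333

-0.3333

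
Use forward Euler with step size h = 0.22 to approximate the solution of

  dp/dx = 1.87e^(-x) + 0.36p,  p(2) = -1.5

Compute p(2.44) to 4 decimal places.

-1.6422

Euler: p_{n+1} = p_n + h·f(x_n, p_n).
x=2.000000, p=-1.500000: f=-0.286923 → p ← -1.500000 + 0.22·(-0.286923) = -1.563123
x=2.220000, p=-1.563123: f=-0.359625 → p ← -1.563123 + 0.22·(-0.359625) = -1.642241
p(2.44) ≈ -1.6422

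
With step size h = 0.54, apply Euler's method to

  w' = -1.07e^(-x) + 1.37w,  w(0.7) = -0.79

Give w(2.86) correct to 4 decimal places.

-9.4815

Euler: w_{n+1} = w_n + h·f(x_n, w_n).
x=0.700000, w=-0.790000: f=-1.613646 → w ← -0.790000 + 0.54·(-1.613646) = -1.661369
x=1.240000, w=-1.661369: f=-2.585717 → w ← -1.661369 + 0.54·(-2.585717) = -3.057656
x=1.780000, w=-3.057656: f=-4.369431 → w ← -3.057656 + 0.54·(-4.369431) = -5.417149
x=2.320000, w=-5.417149: f=-7.526647 → w ← -5.417149 + 0.54·(-7.526647) = -9.481538
w(2.86) ≈ -9.4815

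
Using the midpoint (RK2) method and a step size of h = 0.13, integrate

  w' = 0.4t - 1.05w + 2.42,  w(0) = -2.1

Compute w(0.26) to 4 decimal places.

-1.0382

Midpoint: k1 = f(t_n, w_n); k2 = f(t_n + h/2, w_n + (h/2)·k1); w_{n+1} = w_n + h·k2.
t=0.000000, w=-2.100000:
  k1 = f(0.000000, -2.100000) = 4.625000
  k2 = f(0.065000, -1.799375) = 4.335344
  w ← -2.100000 + 0.13·4.335344 = -1.536405
t=0.130000, w=-1.536405:
  k1 = f(0.130000, -1.536405) = 4.085226
  k2 = f(0.195000, -1.270866) = 3.832409
  w ← -1.536405 + 0.13·3.832409 = -1.038192
w(0.26) ≈ -1.0382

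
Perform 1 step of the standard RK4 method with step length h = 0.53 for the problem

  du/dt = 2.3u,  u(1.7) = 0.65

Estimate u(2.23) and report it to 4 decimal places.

2.1813

RK4: k1 = f(t_n, u_n); k2 = f(t_n + h/2, u_n + (h/2)·k1); k3 = f(t_n + h/2, u_n + (h/2)·k2); k4 = f(t_n + h, u_n + h·k3); u_{n+1} = u_n + (h/6)·(k1 + 2k2 + 2k3 + k4).
t=1.700000, u=0.650000:
  k1 = f(1.700000, 0.650000) = 1.495000
  k2 = f(1.965000, 1.046175) = 2.406203
  k3 = f(1.965000, 1.287644) = 2.961580
  k4 = f(2.230000, 2.219638) = 5.105167
  u ← 0.650000 + (0.53/6)·(k1 + 2k2 + 2k3 + k4) = 2.181323
u(2.23) ≈ 2.1813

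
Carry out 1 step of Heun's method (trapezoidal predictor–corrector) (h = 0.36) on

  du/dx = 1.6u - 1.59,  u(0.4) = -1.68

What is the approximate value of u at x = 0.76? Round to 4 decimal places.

Heun: k1 = f(x_n, u_n); k2 = f(x_n + h, u_n + h·k1); u_{n+1} = u_n + (h/2)·(k1 + k2).
x=0.400000, u=-1.680000:
  k1 = f(0.400000, -1.680000) = -4.278000
  k2 = f(0.760000, -3.220080) = -6.742128
  u ← -1.680000 + (0.36/2)·(-4.278000 + (-6.742128)) = -3.663623
u(0.76) ≈ -3.6636

-3.6636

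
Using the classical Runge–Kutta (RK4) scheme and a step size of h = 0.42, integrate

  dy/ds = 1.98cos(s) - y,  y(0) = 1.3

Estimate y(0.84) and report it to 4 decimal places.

1.5316

RK4: k1 = f(s_n, y_n); k2 = f(s_n + h/2, y_n + (h/2)·k1); k3 = f(s_n + h/2, y_n + (h/2)·k2); k4 = f(s_n + h, y_n + h·k3); y_{n+1} = y_n + (h/6)·(k1 + 2k2 + 2k3 + k4).
s=0.000000, y=1.300000:
  k1 = f(0.000000, 1.300000) = 0.680000
  k2 = f(0.210000, 1.442800) = 0.493701
  k3 = f(0.210000, 1.403677) = 0.532824
  k4 = f(0.420000, 1.523786) = 0.284130
  y ← 1.300000 + (0.42/6)·(k1 + 2k2 + 2k3 + k4) = 1.511203
s=0.420000, y=1.511203:
  k1 = f(0.420000, 1.511203) = 0.296713
  k2 = f(0.630000, 1.573512) = 0.026382
  k3 = f(0.630000, 1.516743) = 0.083152
  k4 = f(0.840000, 1.546126) = -0.224550
  y ← 1.511203 + (0.42/6)·(k1 + 2k2 + 2k3 + k4) = 1.531589
y(0.84) ≈ 1.5316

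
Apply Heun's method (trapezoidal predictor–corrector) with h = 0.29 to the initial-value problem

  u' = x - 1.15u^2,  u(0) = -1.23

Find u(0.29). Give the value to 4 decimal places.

-1.9419

Heun: k1 = f(x_n, u_n); k2 = f(x_n + h, u_n + h·k1); u_{n+1} = u_n + (h/2)·(k1 + k2).
x=0.000000, u=-1.230000:
  k1 = f(0.000000, -1.230000) = -1.739835
  k2 = f(0.290000, -1.734552) = -3.169972
  u ← -1.230000 + (0.29/2)·(-1.739835 + (-3.169972)) = -1.941922
u(0.29) ≈ -1.9419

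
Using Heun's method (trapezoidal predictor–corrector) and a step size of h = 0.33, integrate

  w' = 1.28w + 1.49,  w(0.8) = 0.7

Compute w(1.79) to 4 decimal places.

Heun: k1 = f(s_n, w_n); k2 = f(s_n + h, w_n + h·k1); w_{n+1} = w_n + (h/2)·(k1 + k2).
s=0.800000, w=0.700000:
  k1 = f(0.800000, 0.700000) = 2.386000
  k2 = f(1.130000, 1.487380) = 3.393846
  w ← 0.700000 + (0.33/2)·(2.386000 + 3.393846) = 1.653675
s=1.130000, w=1.653675:
  k1 = f(1.130000, 1.653675) = 3.606704
  k2 = f(1.460000, 2.843887) = 5.130175
  w ← 1.653675 + (0.33/2)·(3.606704 + 5.130175) = 3.095260
s=1.460000, w=3.095260:
  k1 = f(1.460000, 3.095260) = 5.451932
  k2 = f(1.790000, 4.894397) = 7.754829
  w ← 3.095260 + (0.33/2)·(5.451932 + 7.754829) = 5.274375
w(1.79) ≈ 5.2744

5.2744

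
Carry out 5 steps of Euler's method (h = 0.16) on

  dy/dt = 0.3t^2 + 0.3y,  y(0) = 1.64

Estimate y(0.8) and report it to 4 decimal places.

2.1113

Euler: y_{n+1} = y_n + h·f(t_n, y_n).
t=0.000000, y=1.640000: f=0.492000 → y ← 1.640000 + 0.16·0.492000 = 1.718720
t=0.160000, y=1.718720: f=0.523296 → y ← 1.718720 + 0.16·0.523296 = 1.802447
t=0.320000, y=1.802447: f=0.571454 → y ← 1.802447 + 0.16·0.571454 = 1.893880
t=0.480000, y=1.893880: f=0.637284 → y ← 1.893880 + 0.16·0.637284 = 1.995845
t=0.640000, y=1.995845: f=0.721634 → y ← 1.995845 + 0.16·0.721634 = 2.111307
y(0.8) ≈ 2.1113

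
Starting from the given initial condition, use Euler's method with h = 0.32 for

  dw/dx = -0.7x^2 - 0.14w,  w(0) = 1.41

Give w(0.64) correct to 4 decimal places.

Euler: w_{n+1} = w_n + h·f(x_n, w_n).
x=0.000000, w=1.410000: f=-0.197400 → w ← 1.410000 + 0.32·(-0.197400) = 1.346832
x=0.320000, w=1.346832: f=-0.260236 → w ← 1.346832 + 0.32·(-0.260236) = 1.263556
w(0.64) ≈ 1.2636

1.2636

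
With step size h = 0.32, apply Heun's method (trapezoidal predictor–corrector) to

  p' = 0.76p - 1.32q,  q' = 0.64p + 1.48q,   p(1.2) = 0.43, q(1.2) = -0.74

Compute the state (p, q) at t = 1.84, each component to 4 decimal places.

1.7584, -1.3109

Heun on (p,q): k1 = f(t_n, state_n); k2 = f(t_n + h, state_n + h·k1); state_{n+1} = state_n + (h/2)·(k1 + k2).
1.200000: (0.430000, -0.740000)
  k1 = (1.303600, -0.820000)
  predictor → (0.847152, -1.002400)
  k2 = (1.967004, -0.941375)
  → (0.953297, -1.021820)
1.520000: (0.953297, -1.021820)
  k1 = (2.073308, -0.902184)
  predictor → (1.616755, -1.310519)
  k2 = (2.958619, -0.904845)
  → (1.758405, -1.310944)
(p(1.84), q(1.84)) ≈ (1.7584, -1.3109)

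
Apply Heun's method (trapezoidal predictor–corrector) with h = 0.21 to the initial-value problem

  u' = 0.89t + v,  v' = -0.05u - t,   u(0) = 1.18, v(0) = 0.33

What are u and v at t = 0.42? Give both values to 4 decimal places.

1.3825, 0.2152

Heun on (u,v): k1 = f(t_n, state_n); k2 = f(t_n + h, state_n + h·k1); state_{n+1} = state_n + (h/2)·(k1 + k2).
0.000000: (1.180000, 0.330000)
  k1 = (0.330000, -0.059000)
  predictor → (1.249300, 0.317610)
  k2 = (0.504510, -0.272465)
  → (1.267624, 0.295196)
0.210000: (1.267624, 0.295196)
  k1 = (0.482096, -0.273381)
  predictor → (1.368864, 0.237786)
  k2 = (0.611586, -0.488443)
  → (1.382460, 0.215205)
(u(0.42), v(0.42)) ≈ (1.3825, 0.2152)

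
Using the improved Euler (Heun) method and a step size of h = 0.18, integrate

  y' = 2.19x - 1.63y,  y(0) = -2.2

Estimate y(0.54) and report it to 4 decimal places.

Heun: k1 = f(x_n, y_n); k2 = f(x_n + h, y_n + h·k1); y_{n+1} = y_n + (h/2)·(k1 + k2).
x=0.000000, y=-2.200000:
  k1 = f(0.000000, -2.200000) = 3.586000
  k2 = f(0.180000, -1.554520) = 2.928068
  y ← -2.200000 + (0.18/2)·(3.586000 + 2.928068) = -1.613734
x=0.180000, y=-1.613734:
  k1 = f(0.180000, -1.613734) = 3.024586
  k2 = f(0.360000, -1.069308) = 2.531373
  y ← -1.613734 + (0.18/2)·(3.024586 + 2.531373) = -1.113698
x=0.360000, y=-1.113698:
  k1 = f(0.360000, -1.113698) = 2.603727
  k2 = f(0.540000, -0.645027) = 2.233994
  y ← -1.113698 + (0.18/2)·(2.603727 + 2.233994) = -0.678303
y(0.54) ≈ -0.6783

-0.6783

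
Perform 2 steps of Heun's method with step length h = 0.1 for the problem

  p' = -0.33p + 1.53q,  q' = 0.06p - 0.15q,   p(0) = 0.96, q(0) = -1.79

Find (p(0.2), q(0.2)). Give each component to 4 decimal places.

0.3782, -1.7293

Heun on (p,q): k1 = f(s_n, state_n); k2 = f(s_n + h, state_n + h·k1); state_{n+1} = state_n + (h/2)·(k1 + k2).
0.000000: (0.960000, -1.790000)
  k1 = (-3.055500, 0.326100)
  predictor → (0.654450, -1.757390)
  k2 = (-2.904775, 0.302875)
  → (0.661986, -1.758551)
0.100000: (0.661986, -1.758551)
  k1 = (-2.909039, 0.303502)
  predictor → (0.371082, -1.728201)
  k2 = (-2.766605, 0.281495)
  → (0.378204, -1.729301)
(p(0.2), q(0.2)) ≈ (0.3782, -1.7293)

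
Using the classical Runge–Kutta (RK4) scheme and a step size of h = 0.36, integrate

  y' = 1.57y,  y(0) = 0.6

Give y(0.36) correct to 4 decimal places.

1.0556

RK4: k1 = f(t_n, y_n); k2 = f(t_n + h/2, y_n + (h/2)·k1); k3 = f(t_n + h/2, y_n + (h/2)·k2); k4 = f(t_n + h, y_n + h·k3); y_{n+1} = y_n + (h/6)·(k1 + 2k2 + 2k3 + k4).
t=0.000000, y=0.600000:
  k1 = f(0.000000, 0.600000) = 0.942000
  k2 = f(0.180000, 0.769560) = 1.208209
  k3 = f(0.180000, 0.817478) = 1.283440
  k4 = f(0.360000, 1.062038) = 1.667400
  y ← 0.600000 + (0.36/6)·(k1 + 2k2 + 2k3 + k4) = 1.055562
y(0.36) ≈ 1.0556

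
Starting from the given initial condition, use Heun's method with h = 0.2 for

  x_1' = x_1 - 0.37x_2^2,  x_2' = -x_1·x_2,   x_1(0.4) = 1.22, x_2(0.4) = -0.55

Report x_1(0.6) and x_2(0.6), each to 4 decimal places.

1.4686, -0.4230

Heun on (x_1,x_2): k1 = f(s_n, state_n); k2 = f(s_n + h, state_n + h·k1); state_{n+1} = state_n + (h/2)·(k1 + k2).
0.400000: (1.220000, -0.550000)
  k1 = (1.108075, 0.671000)
  predictor → (1.441615, -0.415800)
  k2 = (1.377646, 0.599424)
  → (1.468572, -0.422958)
(x_1(0.6), x_2(0.6)) ≈ (1.4686, -0.4230)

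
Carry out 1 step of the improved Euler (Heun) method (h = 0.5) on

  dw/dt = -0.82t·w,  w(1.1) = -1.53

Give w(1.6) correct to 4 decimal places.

-0.9095

Heun: k1 = f(t_n, w_n); k2 = f(t_n + h, w_n + h·k1); w_{n+1} = w_n + (h/2)·(k1 + k2).
t=1.100000, w=-1.530000:
  k1 = f(1.100000, -1.530000) = 1.380060
  k2 = f(1.600000, -0.839970) = 1.102041
  w ← -1.530000 + (0.5/2)·(1.380060 + 1.102041) = -0.909475
w(1.6) ≈ -0.9095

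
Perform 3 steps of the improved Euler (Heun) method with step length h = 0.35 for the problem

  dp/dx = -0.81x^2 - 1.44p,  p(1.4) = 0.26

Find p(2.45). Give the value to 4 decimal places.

-1.8436

Heun: k1 = f(x_n, p_n); k2 = f(x_n + h, p_n + h·k1); p_{n+1} = p_n + (h/2)·(k1 + k2).
x=1.400000, p=0.260000:
  k1 = f(1.400000, 0.260000) = -1.962000
  k2 = f(1.750000, -0.426700) = -1.866177
  p ← 0.260000 + (0.35/2)·(-1.962000 + (-1.866177)) = -0.409931
x=1.750000, p=-0.409931:
  k1 = f(1.750000, -0.409931) = -1.890324
  k2 = f(2.100000, -1.071545) = -2.029076
  p ← -0.409931 + (0.35/2)·(-1.890324 + (-2.029076)) = -1.095826
x=2.100000, p=-1.095826:
  k1 = f(2.100000, -1.095826) = -1.994111
  k2 = f(2.450000, -1.793765) = -2.279004
  p ← -1.095826 + (0.35/2)·(-1.994111 + (-2.279004)) = -1.843621
p(2.45) ≈ -1.8436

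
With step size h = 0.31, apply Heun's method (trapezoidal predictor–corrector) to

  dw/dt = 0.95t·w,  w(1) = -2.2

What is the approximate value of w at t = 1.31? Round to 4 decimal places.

-3.0733

Heun: k1 = f(t_n, w_n); k2 = f(t_n + h, w_n + h·k1); w_{n+1} = w_n + (h/2)·(k1 + k2).
t=1.000000, w=-2.200000:
  k1 = f(1.000000, -2.200000) = -2.090000
  k2 = f(1.310000, -2.847900) = -3.544212
  w ← -2.200000 + (0.31/2)·(-2.090000 + (-3.544212)) = -3.073303
w(1.31) ≈ -3.0733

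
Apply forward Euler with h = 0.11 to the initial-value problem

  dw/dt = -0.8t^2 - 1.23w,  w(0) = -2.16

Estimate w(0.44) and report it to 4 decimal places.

Euler: w_{n+1} = w_n + h·f(t_n, w_n).
t=0.000000, w=-2.160000: f=2.656800 → w ← -2.160000 + 0.11·2.656800 = -1.867752
t=0.110000, w=-1.867752: f=2.287655 → w ← -1.867752 + 0.11·2.287655 = -1.616110
t=0.220000, w=-1.616110: f=1.949095 → w ← -1.616110 + 0.11·1.949095 = -1.401709
t=0.330000, w=-1.401709: f=1.636983 → w ← -1.401709 + 0.11·1.636983 = -1.221641
w(0.44) ≈ -1.2216

-1.2216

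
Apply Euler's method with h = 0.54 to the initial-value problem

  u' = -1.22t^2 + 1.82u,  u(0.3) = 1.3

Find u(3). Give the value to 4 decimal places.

Euler: u_{n+1} = u_n + h·f(t_n, u_n).
t=0.300000, u=1.300000: f=2.256200 → u ← 1.300000 + 0.54·2.256200 = 2.518348
t=0.840000, u=2.518348: f=3.722561 → u ← 2.518348 + 0.54·3.722561 = 4.528531
t=1.380000, u=4.528531: f=5.918559 → u ← 4.528531 + 0.54·5.918559 = 7.724553
t=1.920000, u=7.724553: f=9.561278 → u ← 7.724553 + 0.54·9.561278 = 12.887643
t=2.460000, u=12.887643: f=16.072558 → u ← 12.887643 + 0.54·16.072558 = 21.566824
u(3) ≈ 21.5668

21.5668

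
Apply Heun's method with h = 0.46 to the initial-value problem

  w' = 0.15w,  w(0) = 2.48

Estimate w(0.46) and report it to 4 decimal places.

Heun: k1 = f(t_n, w_n); k2 = f(t_n + h, w_n + h·k1); w_{n+1} = w_n + (h/2)·(k1 + k2).
t=0.000000, w=2.480000:
  k1 = f(0.000000, 2.480000) = 0.372000
  k2 = f(0.460000, 2.651120) = 0.397668
  w ← 2.480000 + (0.46/2)·(0.372000 + 0.397668) = 2.657024
w(0.46) ≈ 2.6570

2.6570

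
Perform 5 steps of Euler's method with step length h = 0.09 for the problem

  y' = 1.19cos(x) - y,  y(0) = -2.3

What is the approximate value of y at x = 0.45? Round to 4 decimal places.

-1.0000

Euler: y_{n+1} = y_n + h·f(x_n, y_n).
x=0.000000, y=-2.300000: f=3.490000 → y ← -2.300000 + 0.09·3.490000 = -1.985900
x=0.090000, y=-1.985900: f=3.171084 → y ← -1.985900 + 0.09·3.171084 = -1.700502
x=0.180000, y=-1.700502: f=2.871276 → y ← -1.700502 + 0.09·2.871276 = -1.442088
x=0.270000, y=-1.442088: f=2.588975 → y ← -1.442088 + 0.09·2.588975 = -1.209080
x=0.360000, y=-1.209080: f=2.322797 → y ← -1.209080 + 0.09·2.322797 = -1.000028
y(0.45) ≈ -1.0000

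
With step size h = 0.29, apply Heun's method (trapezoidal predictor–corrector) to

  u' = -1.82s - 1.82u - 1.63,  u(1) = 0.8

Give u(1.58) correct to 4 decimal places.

Heun: k1 = f(s_n, u_n); k2 = f(s_n + h, u_n + h·k1); u_{n+1} = u_n + (h/2)·(k1 + k2).
s=1.000000, u=0.800000:
  k1 = f(1.000000, 0.800000) = -4.906000
  k2 = f(1.290000, -0.622740) = -2.844413
  u ← 0.800000 + (0.29/2)·(-4.906000 + (-2.844413)) = -0.323810
s=1.290000, u=-0.323810:
  k1 = f(1.290000, -0.323810) = -3.388466
  k2 = f(1.580000, -1.306465) = -2.127834
  u ← -0.323810 + (0.29/2)·(-3.388466 + (-2.127834)) = -1.123673
u(1.58) ≈ -1.1237

-1.1237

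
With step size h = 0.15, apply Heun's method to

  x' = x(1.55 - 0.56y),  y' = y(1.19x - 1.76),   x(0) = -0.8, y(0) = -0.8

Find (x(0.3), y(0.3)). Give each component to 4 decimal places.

-1.3826, -0.3369

Heun on (x,y): k1 = f(t_n, state_n); k2 = f(t_n + h, state_n + h·k1); state_{n+1} = state_n + (h/2)·(k1 + k2).
0.000000: (-0.800000, -0.800000)
  k1 = (-1.598400, 2.169600)
  predictor → (-1.039760, -0.474560)
  k2 = (-1.887948, 1.422406)
  → (-1.061476, -0.530600)
0.150000: (-1.061476, -0.530600)
  k1 = (-1.960690, 1.604086)
  predictor → (-1.355580, -0.289987)
  k2 = (-2.321285, 0.978166)
  → (-1.382624, -0.336931)
(x(0.3), y(0.3)) ≈ (-1.3826, -0.3369)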